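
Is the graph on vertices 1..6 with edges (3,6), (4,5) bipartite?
Yes. Partition: {1, 2, 3, 4}, {5, 6}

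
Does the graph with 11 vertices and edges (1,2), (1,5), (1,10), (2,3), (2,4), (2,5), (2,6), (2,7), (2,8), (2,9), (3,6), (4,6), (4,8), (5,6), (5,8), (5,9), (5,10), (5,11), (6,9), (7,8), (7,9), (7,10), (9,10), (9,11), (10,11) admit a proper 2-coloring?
No (odd cycle of length 3: 10 -> 1 -> 5 -> 10)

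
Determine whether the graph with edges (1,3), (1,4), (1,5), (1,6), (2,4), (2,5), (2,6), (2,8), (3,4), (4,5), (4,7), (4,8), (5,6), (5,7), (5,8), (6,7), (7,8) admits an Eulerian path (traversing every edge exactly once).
Yes — and in fact it has an Eulerian circuit (the graph is connected and all 8 vertices have even degree)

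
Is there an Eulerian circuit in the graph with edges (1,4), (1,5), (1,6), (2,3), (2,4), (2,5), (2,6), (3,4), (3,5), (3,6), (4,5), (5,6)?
No (2 vertices have odd degree: {1, 5}; Eulerian circuit requires 0)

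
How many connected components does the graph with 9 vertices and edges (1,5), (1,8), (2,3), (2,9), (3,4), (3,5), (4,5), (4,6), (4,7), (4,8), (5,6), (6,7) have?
1 (components: {1, 2, 3, 4, 5, 6, 7, 8, 9})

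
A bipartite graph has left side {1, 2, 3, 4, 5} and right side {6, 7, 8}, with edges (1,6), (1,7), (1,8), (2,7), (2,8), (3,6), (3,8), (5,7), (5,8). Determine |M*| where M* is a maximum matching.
3 (matching: (1,8), (2,7), (3,6); upper bound min(|L|,|R|) = min(5,3) = 3)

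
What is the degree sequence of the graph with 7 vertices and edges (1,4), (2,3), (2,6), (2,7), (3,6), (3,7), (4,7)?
[3, 3, 3, 2, 2, 1, 0] (degrees: deg(1)=1, deg(2)=3, deg(3)=3, deg(4)=2, deg(5)=0, deg(6)=2, deg(7)=3)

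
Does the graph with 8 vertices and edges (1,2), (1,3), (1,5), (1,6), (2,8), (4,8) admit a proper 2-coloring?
Yes. Partition: {1, 7, 8}, {2, 3, 4, 5, 6}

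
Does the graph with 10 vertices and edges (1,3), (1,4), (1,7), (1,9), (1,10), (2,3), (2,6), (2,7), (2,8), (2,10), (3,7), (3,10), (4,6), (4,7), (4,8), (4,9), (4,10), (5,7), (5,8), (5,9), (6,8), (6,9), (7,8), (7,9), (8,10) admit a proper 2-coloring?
No (odd cycle of length 3: 7 -> 1 -> 9 -> 7)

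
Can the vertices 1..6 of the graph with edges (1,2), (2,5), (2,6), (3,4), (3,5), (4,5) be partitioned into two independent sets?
No (odd cycle of length 3: 3 -> 5 -> 4 -> 3)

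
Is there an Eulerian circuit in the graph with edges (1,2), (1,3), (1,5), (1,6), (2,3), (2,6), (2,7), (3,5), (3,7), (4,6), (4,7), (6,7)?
Yes (the graph is connected and all 7 vertices have even degree)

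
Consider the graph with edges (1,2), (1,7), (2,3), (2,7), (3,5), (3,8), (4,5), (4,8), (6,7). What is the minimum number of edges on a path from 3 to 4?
2 (path: 3 -> 8 -> 4, 2 edges)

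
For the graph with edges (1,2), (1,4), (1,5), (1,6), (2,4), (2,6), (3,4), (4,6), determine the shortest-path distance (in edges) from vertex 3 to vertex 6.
2 (path: 3 -> 4 -> 6, 2 edges)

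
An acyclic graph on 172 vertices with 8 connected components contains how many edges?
164 (Each of the 8 component trees on V_i vertices has V_i - 1 edges; summing gives V - C = 172 - 8 = 164)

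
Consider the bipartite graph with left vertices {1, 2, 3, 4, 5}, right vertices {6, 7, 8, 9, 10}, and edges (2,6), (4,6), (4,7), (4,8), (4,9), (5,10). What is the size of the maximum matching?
3 (matching: (2,6), (4,9), (5,10); upper bound min(|L|,|R|) = min(5,5) = 5)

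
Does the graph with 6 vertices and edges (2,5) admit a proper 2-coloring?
Yes. Partition: {1, 2, 3, 4, 6}, {5}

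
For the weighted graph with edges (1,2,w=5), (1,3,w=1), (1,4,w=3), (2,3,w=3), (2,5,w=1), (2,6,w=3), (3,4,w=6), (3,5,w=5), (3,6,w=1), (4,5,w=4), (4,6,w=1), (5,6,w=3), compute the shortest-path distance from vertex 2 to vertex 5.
1 (path: 2 -> 5; weights 1 = 1)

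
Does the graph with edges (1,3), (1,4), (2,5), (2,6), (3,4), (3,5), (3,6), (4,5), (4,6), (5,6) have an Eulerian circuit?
Yes (the graph is connected and all 6 vertices have even degree)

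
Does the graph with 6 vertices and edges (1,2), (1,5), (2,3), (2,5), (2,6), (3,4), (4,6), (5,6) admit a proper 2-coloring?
No (odd cycle of length 3: 2 -> 1 -> 5 -> 2)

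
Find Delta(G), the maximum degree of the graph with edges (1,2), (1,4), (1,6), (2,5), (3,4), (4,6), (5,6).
3 (attained at vertices 1, 4, 6)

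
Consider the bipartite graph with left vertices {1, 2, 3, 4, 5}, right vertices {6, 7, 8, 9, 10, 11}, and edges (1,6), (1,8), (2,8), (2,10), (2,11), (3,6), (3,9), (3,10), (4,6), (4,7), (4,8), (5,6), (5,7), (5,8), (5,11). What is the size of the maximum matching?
5 (matching: (1,8), (2,10), (3,9), (4,7), (5,11); upper bound min(|L|,|R|) = min(5,6) = 5)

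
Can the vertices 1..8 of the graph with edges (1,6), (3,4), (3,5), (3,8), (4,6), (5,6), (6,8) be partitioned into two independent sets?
Yes. Partition: {1, 2, 4, 5, 7, 8}, {3, 6}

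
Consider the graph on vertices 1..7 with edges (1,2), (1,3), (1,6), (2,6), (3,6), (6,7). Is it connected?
No, it has 3 components: {1, 2, 3, 6, 7}, {4}, {5}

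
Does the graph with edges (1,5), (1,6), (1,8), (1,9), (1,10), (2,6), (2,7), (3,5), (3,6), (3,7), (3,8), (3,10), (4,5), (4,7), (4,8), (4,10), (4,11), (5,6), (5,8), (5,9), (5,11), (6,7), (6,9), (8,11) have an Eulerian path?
No (8 vertices have odd degree: {1, 3, 4, 5, 8, 9, 10, 11}; Eulerian path requires 0 or 2)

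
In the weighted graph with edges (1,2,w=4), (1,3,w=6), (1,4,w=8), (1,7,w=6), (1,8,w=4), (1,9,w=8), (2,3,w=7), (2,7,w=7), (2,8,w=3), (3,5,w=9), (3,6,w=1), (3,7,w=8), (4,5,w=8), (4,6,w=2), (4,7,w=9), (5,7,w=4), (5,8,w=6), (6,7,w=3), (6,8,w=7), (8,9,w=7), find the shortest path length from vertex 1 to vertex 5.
10 (path: 1 -> 7 -> 5; weights 6 + 4 = 10)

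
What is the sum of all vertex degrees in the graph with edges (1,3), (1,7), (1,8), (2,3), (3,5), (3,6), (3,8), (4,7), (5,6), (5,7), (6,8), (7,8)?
24 (handshake: sum of degrees = 2|E| = 2 x 12 = 24)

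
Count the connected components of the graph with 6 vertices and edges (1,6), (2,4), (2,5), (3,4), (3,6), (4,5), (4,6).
1 (components: {1, 2, 3, 4, 5, 6})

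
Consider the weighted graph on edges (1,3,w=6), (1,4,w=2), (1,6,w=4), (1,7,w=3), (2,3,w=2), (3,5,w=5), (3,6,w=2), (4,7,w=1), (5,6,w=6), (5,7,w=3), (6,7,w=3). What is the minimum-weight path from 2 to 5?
7 (path: 2 -> 3 -> 5; weights 2 + 5 = 7)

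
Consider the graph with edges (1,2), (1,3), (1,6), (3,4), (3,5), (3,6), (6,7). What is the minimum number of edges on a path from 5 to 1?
2 (path: 5 -> 3 -> 1, 2 edges)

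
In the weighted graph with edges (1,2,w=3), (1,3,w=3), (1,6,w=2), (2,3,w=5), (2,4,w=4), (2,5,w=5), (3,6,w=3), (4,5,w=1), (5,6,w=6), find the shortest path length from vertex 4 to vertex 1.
7 (path: 4 -> 2 -> 1; weights 4 + 3 = 7)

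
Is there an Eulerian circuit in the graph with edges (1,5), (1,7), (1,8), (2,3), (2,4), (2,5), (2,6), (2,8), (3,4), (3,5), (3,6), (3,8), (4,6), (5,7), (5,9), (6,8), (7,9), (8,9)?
No (8 vertices have odd degree: {1, 2, 3, 4, 5, 7, 8, 9}; Eulerian circuit requires 0)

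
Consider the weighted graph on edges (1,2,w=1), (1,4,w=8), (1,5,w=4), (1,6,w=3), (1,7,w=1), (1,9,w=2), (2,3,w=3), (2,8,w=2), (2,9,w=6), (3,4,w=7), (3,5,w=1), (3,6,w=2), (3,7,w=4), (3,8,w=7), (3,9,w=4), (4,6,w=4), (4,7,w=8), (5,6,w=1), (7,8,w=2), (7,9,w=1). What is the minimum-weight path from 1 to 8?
3 (path: 1 -> 7 -> 8; weights 1 + 2 = 3)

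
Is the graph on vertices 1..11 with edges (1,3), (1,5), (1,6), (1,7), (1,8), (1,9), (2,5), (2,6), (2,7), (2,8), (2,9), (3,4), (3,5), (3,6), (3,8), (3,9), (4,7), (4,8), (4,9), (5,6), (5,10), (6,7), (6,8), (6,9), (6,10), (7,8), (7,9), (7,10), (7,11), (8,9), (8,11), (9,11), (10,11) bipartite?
No (odd cycle of length 3: 7 -> 1 -> 6 -> 7)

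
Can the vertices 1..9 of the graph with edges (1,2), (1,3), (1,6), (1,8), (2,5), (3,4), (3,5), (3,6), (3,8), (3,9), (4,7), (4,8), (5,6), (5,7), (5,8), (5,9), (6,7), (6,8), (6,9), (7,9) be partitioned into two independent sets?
No (odd cycle of length 3: 8 -> 1 -> 3 -> 8)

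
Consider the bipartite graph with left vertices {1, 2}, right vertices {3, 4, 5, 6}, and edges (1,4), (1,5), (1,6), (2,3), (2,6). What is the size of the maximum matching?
2 (matching: (1,5), (2,6); upper bound min(|L|,|R|) = min(2,4) = 2)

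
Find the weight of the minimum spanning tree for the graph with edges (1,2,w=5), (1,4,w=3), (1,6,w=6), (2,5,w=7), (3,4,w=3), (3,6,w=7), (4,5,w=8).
24 (MST edges: (1,2,w=5), (1,4,w=3), (1,6,w=6), (2,5,w=7), (3,4,w=3); sum of weights 5 + 3 + 6 + 7 + 3 = 24)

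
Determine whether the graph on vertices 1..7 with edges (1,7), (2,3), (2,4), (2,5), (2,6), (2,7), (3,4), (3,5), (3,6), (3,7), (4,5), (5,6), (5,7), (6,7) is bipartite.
No (odd cycle of length 3: 5 -> 7 -> 2 -> 5)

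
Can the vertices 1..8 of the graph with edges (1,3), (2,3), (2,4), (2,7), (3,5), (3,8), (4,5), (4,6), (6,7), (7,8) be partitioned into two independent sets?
Yes. Partition: {1, 2, 5, 6, 8}, {3, 4, 7}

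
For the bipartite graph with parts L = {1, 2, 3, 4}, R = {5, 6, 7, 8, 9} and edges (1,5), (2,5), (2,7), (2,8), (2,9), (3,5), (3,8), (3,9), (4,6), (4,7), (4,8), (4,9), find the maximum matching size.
4 (matching: (1,5), (2,9), (3,8), (4,7); upper bound min(|L|,|R|) = min(4,5) = 4)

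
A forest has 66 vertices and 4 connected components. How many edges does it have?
62 (Each of the 4 component trees on V_i vertices has V_i - 1 edges; summing gives V - C = 66 - 4 = 62)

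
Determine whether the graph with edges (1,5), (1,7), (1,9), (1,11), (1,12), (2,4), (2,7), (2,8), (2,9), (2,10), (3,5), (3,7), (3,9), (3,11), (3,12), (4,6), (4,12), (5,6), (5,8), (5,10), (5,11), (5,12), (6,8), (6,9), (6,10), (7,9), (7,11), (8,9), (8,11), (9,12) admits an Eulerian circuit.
No (12 vertices have odd degree: {1, 2, 3, 4, 5, 6, 7, 8, 9, 10, 11, 12}; Eulerian circuit requires 0)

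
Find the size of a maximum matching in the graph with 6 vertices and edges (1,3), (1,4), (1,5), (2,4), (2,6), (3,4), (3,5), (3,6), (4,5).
3 (matching: (1,3), (2,6), (4,5); upper bound floor(n/2) = floor(6/2) = 3)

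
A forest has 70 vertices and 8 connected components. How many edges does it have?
62 (Each of the 8 component trees on V_i vertices has V_i - 1 edges; summing gives V - C = 70 - 8 = 62)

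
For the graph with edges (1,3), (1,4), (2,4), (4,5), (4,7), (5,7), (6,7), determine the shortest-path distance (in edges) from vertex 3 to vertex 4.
2 (path: 3 -> 1 -> 4, 2 edges)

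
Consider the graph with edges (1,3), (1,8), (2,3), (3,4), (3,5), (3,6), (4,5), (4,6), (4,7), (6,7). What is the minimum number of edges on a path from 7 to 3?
2 (path: 7 -> 4 -> 3, 2 edges)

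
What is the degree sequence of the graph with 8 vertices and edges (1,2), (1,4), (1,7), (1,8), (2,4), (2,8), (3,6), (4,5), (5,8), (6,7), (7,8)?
[4, 4, 3, 3, 3, 2, 2, 1] (degrees: deg(1)=4, deg(2)=3, deg(3)=1, deg(4)=3, deg(5)=2, deg(6)=2, deg(7)=3, deg(8)=4)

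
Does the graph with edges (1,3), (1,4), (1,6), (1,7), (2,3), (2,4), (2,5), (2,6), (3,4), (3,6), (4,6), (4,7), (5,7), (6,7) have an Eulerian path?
Yes (the graph is connected and exactly 2 vertices have odd degree: {4, 6}; any Eulerian path must start and end at those)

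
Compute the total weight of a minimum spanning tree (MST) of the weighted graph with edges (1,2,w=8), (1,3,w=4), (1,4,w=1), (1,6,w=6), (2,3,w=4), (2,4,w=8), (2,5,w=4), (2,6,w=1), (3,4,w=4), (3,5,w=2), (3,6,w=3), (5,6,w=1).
9 (MST edges: (1,3,w=4), (1,4,w=1), (2,6,w=1), (3,5,w=2), (5,6,w=1); sum of weights 4 + 1 + 1 + 2 + 1 = 9)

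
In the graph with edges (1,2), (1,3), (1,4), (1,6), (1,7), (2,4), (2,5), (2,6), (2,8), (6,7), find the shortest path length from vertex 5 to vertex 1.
2 (path: 5 -> 2 -> 1, 2 edges)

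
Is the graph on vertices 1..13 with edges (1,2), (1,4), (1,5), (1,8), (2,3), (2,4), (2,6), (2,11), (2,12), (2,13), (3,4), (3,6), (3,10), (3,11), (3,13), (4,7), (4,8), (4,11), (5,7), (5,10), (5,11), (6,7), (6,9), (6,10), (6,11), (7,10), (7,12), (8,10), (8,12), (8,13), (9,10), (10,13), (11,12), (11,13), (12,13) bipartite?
No (odd cycle of length 3: 4 -> 1 -> 8 -> 4)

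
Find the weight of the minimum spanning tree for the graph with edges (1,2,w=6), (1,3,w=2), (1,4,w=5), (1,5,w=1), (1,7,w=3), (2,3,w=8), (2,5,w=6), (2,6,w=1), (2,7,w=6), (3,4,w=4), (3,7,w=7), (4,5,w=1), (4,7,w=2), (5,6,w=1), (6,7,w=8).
8 (MST edges: (1,3,w=2), (1,5,w=1), (2,6,w=1), (4,5,w=1), (4,7,w=2), (5,6,w=1); sum of weights 2 + 1 + 1 + 1 + 2 + 1 = 8)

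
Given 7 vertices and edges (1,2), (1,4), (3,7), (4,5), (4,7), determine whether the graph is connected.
No, it has 2 components: {1, 2, 3, 4, 5, 7}, {6}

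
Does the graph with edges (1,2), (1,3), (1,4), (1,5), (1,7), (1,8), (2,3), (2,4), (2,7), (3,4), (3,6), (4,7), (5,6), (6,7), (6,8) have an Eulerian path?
Yes — and in fact it has an Eulerian circuit (the graph is connected and all 8 vertices have even degree)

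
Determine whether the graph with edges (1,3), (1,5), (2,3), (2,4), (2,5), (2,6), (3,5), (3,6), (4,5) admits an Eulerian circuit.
Yes (the graph is connected and all 6 vertices have even degree)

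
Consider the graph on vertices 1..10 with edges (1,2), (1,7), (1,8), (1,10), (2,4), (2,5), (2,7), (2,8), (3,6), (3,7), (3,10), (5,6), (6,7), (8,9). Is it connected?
Yes (BFS from 1 visits [1, 2, 7, 8, 10, 4, 5, 3, 6, 9] — all 10 vertices reached)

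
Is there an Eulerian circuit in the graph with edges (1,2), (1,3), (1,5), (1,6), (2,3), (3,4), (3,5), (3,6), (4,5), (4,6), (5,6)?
No (2 vertices have odd degree: {3, 4}; Eulerian circuit requires 0)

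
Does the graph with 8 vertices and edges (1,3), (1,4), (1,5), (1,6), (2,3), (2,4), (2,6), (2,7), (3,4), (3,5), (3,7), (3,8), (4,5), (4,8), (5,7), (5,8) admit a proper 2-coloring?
No (odd cycle of length 3: 3 -> 1 -> 4 -> 3)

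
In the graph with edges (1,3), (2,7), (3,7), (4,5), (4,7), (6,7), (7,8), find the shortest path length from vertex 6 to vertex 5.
3 (path: 6 -> 7 -> 4 -> 5, 3 edges)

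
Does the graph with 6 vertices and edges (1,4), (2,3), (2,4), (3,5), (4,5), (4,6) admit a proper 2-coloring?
Yes. Partition: {1, 2, 5, 6}, {3, 4}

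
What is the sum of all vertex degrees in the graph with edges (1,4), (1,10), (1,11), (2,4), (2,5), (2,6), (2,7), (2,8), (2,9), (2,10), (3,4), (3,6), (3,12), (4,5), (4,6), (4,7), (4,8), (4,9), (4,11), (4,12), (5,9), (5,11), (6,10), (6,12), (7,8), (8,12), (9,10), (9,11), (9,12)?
58 (handshake: sum of degrees = 2|E| = 2 x 29 = 58)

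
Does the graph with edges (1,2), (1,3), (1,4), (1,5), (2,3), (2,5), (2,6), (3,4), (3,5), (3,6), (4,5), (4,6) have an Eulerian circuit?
No (2 vertices have odd degree: {3, 6}; Eulerian circuit requires 0)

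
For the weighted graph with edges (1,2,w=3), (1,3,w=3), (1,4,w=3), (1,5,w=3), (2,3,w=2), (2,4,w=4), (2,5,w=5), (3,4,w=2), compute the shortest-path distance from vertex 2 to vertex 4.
4 (path: 2 -> 4; weights 4 = 4)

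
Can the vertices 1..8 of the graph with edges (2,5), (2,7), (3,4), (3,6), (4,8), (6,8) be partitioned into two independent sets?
Yes. Partition: {1, 2, 3, 8}, {4, 5, 6, 7}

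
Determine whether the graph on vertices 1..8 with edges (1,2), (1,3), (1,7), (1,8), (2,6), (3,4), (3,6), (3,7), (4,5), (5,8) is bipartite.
No (odd cycle of length 3: 3 -> 1 -> 7 -> 3)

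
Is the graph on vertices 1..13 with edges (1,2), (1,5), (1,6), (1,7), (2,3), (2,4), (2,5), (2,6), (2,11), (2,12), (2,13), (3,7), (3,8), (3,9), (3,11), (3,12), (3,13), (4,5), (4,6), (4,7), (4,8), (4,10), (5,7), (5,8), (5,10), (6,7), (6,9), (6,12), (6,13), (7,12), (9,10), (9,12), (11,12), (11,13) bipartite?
No (odd cycle of length 3: 2 -> 1 -> 5 -> 2)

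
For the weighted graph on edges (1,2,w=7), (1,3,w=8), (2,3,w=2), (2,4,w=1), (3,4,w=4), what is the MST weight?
10 (MST edges: (1,2,w=7), (2,3,w=2), (2,4,w=1); sum of weights 7 + 2 + 1 = 10)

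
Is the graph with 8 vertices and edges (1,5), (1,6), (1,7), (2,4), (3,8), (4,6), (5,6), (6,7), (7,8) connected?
Yes (BFS from 1 visits [1, 5, 6, 7, 4, 8, 2, 3] — all 8 vertices reached)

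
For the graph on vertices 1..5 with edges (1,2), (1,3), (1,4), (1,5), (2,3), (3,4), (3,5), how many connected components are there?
1 (components: {1, 2, 3, 4, 5})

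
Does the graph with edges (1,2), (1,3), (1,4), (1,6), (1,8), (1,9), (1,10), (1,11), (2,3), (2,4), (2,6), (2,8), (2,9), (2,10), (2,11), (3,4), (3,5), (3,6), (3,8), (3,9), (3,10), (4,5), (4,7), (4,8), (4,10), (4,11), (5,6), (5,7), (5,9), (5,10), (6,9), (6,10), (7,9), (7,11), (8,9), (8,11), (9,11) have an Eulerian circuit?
Yes (the graph is connected and all 11 vertices have even degree)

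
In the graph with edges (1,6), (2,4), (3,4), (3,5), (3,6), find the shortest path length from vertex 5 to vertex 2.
3 (path: 5 -> 3 -> 4 -> 2, 3 edges)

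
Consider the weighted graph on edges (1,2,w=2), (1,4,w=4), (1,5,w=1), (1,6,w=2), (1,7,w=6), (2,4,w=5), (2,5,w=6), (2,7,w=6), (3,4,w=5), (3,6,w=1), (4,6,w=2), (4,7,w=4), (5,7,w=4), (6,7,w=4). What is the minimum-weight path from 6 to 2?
4 (path: 6 -> 1 -> 2; weights 2 + 2 = 4)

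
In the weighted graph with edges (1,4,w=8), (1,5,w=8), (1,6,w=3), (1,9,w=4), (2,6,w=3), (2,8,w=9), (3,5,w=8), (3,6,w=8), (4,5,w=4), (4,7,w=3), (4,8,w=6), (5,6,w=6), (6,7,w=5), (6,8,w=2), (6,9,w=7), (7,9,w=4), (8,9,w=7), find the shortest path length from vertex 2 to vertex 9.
10 (path: 2 -> 6 -> 9; weights 3 + 7 = 10)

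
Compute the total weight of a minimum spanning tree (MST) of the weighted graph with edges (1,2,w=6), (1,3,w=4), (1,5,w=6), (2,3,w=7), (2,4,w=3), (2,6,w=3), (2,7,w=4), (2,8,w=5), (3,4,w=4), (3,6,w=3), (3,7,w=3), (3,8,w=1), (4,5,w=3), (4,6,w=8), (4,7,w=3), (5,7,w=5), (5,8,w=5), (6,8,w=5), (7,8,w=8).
20 (MST edges: (1,3,w=4), (2,4,w=3), (2,6,w=3), (3,6,w=3), (3,7,w=3), (3,8,w=1), (4,5,w=3); sum of weights 4 + 3 + 3 + 3 + 3 + 1 + 3 = 20)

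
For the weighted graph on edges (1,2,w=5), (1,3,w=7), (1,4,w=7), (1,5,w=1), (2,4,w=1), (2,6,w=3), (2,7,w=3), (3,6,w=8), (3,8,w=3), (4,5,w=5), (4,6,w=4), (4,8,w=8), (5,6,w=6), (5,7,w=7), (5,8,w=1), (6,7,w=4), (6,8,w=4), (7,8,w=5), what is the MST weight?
16 (MST edges: (1,5,w=1), (2,4,w=1), (2,6,w=3), (2,7,w=3), (3,8,w=3), (5,8,w=1), (6,8,w=4); sum of weights 1 + 1 + 3 + 3 + 3 + 1 + 4 = 16)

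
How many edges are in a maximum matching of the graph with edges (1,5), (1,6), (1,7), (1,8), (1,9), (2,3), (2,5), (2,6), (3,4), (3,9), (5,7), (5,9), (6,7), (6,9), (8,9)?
4 (matching: (1,5), (3,4), (6,7), (8,9); upper bound floor(n/2) = floor(9/2) = 4)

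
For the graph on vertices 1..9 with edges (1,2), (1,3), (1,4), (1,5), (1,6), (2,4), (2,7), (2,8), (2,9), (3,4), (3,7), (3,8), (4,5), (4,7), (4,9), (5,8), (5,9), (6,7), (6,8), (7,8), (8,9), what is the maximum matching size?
4 (matching: (2,9), (3,7), (4,5), (6,8); upper bound floor(n/2) = floor(9/2) = 4)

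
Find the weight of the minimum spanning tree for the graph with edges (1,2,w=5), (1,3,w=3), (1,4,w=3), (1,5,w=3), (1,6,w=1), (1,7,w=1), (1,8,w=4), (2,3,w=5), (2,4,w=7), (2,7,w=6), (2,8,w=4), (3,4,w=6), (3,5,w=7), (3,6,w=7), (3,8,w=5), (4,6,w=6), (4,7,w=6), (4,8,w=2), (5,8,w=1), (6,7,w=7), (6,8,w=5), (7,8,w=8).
15 (MST edges: (1,3,w=3), (1,4,w=3), (1,6,w=1), (1,7,w=1), (2,8,w=4), (4,8,w=2), (5,8,w=1); sum of weights 3 + 3 + 1 + 1 + 4 + 2 + 1 = 15)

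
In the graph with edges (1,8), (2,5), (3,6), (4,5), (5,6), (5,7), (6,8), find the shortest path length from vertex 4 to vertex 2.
2 (path: 4 -> 5 -> 2, 2 edges)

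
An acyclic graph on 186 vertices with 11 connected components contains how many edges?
175 (Each of the 11 component trees on V_i vertices has V_i - 1 edges; summing gives V - C = 186 - 11 = 175)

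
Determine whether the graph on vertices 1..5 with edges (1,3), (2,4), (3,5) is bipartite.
Yes. Partition: {1, 2, 5}, {3, 4}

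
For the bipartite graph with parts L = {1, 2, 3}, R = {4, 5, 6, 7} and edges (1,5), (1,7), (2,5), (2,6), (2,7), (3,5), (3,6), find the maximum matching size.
3 (matching: (1,7), (2,6), (3,5); upper bound min(|L|,|R|) = min(3,4) = 3)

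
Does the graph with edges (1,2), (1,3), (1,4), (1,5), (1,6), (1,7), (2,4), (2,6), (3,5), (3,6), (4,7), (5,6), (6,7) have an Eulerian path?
No (6 vertices have odd degree: {2, 3, 4, 5, 6, 7}; Eulerian path requires 0 or 2)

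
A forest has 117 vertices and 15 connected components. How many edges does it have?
102 (Each of the 15 component trees on V_i vertices has V_i - 1 edges; summing gives V - C = 117 - 15 = 102)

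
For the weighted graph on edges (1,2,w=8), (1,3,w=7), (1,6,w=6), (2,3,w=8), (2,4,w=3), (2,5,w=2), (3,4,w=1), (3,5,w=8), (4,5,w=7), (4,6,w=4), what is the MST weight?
16 (MST edges: (1,6,w=6), (2,4,w=3), (2,5,w=2), (3,4,w=1), (4,6,w=4); sum of weights 6 + 3 + 2 + 1 + 4 = 16)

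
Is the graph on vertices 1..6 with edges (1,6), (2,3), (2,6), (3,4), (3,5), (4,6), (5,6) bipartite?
Yes. Partition: {1, 2, 4, 5}, {3, 6}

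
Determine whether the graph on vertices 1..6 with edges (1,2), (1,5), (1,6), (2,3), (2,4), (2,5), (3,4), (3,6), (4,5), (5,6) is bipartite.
No (odd cycle of length 3: 6 -> 1 -> 5 -> 6)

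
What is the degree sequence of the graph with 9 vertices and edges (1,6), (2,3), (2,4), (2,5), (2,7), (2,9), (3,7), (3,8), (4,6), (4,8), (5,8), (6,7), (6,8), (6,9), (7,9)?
[5, 5, 4, 4, 3, 3, 3, 2, 1] (degrees: deg(1)=1, deg(2)=5, deg(3)=3, deg(4)=3, deg(5)=2, deg(6)=5, deg(7)=4, deg(8)=4, deg(9)=3)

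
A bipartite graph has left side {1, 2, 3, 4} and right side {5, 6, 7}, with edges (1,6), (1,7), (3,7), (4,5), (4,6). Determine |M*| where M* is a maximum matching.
3 (matching: (1,6), (3,7), (4,5); upper bound min(|L|,|R|) = min(4,3) = 3)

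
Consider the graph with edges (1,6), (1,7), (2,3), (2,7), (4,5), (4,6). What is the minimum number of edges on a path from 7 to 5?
4 (path: 7 -> 1 -> 6 -> 4 -> 5, 4 edges)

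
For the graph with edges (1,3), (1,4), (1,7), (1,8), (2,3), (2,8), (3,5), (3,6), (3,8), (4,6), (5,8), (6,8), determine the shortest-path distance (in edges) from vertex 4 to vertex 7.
2 (path: 4 -> 1 -> 7, 2 edges)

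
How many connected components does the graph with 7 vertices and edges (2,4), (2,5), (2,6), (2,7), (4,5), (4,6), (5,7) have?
3 (components: {1}, {2, 4, 5, 6, 7}, {3})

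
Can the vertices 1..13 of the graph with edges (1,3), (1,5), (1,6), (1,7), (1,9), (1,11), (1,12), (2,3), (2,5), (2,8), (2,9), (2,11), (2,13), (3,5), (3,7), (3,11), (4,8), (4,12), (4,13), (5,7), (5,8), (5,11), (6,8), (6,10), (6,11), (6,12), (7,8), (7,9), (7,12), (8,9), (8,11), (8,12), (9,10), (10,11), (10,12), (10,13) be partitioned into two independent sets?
No (odd cycle of length 3: 11 -> 1 -> 3 -> 11)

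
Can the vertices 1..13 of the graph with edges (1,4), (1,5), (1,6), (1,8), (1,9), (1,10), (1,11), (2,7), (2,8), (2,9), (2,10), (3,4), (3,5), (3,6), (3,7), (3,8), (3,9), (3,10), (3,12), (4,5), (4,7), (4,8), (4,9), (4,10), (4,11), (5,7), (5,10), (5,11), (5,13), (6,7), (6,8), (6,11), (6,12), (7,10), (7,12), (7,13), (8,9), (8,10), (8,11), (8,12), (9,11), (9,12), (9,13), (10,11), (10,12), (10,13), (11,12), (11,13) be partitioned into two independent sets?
No (odd cycle of length 3: 9 -> 1 -> 8 -> 9)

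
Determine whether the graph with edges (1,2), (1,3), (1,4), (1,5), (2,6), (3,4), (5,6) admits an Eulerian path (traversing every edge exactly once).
Yes — and in fact it has an Eulerian circuit (the graph is connected and all 6 vertices have even degree)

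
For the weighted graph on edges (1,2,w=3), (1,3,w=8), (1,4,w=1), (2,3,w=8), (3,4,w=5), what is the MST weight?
9 (MST edges: (1,2,w=3), (1,4,w=1), (3,4,w=5); sum of weights 3 + 1 + 5 = 9)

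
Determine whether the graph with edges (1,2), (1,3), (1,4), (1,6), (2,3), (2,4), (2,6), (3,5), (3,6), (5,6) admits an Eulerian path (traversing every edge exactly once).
Yes — and in fact it has an Eulerian circuit (the graph is connected and all 6 vertices have even degree)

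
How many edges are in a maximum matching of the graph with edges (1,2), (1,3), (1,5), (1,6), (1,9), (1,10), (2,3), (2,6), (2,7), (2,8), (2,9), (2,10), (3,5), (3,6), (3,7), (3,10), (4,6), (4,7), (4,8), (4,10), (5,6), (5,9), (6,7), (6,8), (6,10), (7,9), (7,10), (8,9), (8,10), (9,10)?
5 (matching: (1,9), (2,7), (3,10), (4,8), (5,6); upper bound floor(n/2) = floor(10/2) = 5)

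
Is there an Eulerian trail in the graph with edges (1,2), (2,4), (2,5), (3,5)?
No (4 vertices have odd degree: {1, 2, 3, 4}; Eulerian path requires 0 or 2)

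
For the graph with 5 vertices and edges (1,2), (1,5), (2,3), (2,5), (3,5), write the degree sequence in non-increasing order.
[3, 3, 2, 2, 0] (degrees: deg(1)=2, deg(2)=3, deg(3)=2, deg(4)=0, deg(5)=3)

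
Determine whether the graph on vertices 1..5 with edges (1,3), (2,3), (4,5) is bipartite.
Yes. Partition: {1, 2, 4}, {3, 5}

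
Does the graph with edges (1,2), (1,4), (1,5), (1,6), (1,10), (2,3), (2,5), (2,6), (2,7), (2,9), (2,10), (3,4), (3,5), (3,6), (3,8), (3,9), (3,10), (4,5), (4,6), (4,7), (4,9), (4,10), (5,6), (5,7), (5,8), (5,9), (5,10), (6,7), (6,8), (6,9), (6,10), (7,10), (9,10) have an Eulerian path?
No (8 vertices have odd degree: {1, 2, 3, 4, 5, 6, 7, 8}; Eulerian path requires 0 or 2)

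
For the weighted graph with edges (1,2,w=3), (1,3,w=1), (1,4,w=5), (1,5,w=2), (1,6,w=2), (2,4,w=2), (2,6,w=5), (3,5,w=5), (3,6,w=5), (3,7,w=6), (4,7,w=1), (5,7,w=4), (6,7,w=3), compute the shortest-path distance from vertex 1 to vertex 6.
2 (path: 1 -> 6; weights 2 = 2)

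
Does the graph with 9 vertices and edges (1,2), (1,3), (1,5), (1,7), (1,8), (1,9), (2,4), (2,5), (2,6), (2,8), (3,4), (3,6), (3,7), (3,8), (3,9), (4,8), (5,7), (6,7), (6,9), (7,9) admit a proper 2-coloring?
No (odd cycle of length 3: 3 -> 1 -> 7 -> 3)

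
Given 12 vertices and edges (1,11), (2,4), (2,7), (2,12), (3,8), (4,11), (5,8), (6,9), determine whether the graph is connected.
No, it has 4 components: {1, 2, 4, 7, 11, 12}, {3, 5, 8}, {6, 9}, {10}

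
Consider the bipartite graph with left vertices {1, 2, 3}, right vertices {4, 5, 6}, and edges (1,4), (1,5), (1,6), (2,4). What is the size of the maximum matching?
2 (matching: (1,6), (2,4); upper bound min(|L|,|R|) = min(3,3) = 3)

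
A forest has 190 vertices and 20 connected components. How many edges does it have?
170 (Each of the 20 component trees on V_i vertices has V_i - 1 edges; summing gives V - C = 190 - 20 = 170)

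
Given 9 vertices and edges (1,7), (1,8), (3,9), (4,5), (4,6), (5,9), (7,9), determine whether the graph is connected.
No, it has 2 components: {1, 3, 4, 5, 6, 7, 8, 9}, {2}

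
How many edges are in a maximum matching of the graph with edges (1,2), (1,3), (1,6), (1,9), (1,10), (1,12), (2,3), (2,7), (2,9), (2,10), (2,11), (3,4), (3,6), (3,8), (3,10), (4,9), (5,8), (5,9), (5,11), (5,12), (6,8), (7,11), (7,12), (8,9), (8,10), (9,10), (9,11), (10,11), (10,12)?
6 (matching: (1,6), (2,11), (3,10), (4,9), (5,8), (7,12); upper bound floor(n/2) = floor(12/2) = 6)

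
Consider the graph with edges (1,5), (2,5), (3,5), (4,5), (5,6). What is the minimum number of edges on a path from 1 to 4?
2 (path: 1 -> 5 -> 4, 2 edges)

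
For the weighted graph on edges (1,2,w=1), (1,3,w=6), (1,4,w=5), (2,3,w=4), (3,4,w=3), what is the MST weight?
8 (MST edges: (1,2,w=1), (2,3,w=4), (3,4,w=3); sum of weights 1 + 4 + 3 = 8)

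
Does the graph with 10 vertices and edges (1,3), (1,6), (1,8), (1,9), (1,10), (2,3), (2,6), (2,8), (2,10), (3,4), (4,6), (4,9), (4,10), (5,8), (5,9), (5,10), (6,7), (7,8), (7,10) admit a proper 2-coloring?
Yes. Partition: {1, 2, 4, 5, 7}, {3, 6, 8, 9, 10}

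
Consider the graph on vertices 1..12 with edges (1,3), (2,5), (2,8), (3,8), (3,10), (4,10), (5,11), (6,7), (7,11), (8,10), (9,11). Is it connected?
No, it has 2 components: {1, 2, 3, 4, 5, 6, 7, 8, 9, 10, 11}, {12}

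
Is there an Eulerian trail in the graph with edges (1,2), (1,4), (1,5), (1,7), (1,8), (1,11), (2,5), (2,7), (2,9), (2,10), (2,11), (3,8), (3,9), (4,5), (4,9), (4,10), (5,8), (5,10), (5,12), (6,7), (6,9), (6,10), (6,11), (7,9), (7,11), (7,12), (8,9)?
Yes — and in fact it has an Eulerian circuit (the graph is connected and all 12 vertices have even degree)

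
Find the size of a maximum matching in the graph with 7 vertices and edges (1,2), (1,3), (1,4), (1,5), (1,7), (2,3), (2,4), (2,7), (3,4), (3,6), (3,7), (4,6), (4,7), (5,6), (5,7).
3 (matching: (1,4), (3,6), (5,7); upper bound floor(n/2) = floor(7/2) = 3)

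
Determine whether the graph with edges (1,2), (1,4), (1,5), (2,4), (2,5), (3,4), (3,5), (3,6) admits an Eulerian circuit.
No (6 vertices have odd degree: {1, 2, 3, 4, 5, 6}; Eulerian circuit requires 0)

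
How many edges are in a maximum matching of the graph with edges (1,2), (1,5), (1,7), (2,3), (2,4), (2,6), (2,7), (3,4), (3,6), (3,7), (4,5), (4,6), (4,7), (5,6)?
3 (matching: (1,5), (2,6), (4,7); upper bound floor(n/2) = floor(7/2) = 3)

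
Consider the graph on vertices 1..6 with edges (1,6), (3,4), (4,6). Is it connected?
No, it has 3 components: {1, 3, 4, 6}, {2}, {5}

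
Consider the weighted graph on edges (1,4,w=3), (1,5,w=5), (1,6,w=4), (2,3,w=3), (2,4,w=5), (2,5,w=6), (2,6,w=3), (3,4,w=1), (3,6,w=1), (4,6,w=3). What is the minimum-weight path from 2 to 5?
6 (path: 2 -> 5; weights 6 = 6)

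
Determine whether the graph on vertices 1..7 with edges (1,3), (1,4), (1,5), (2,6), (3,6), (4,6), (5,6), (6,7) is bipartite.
Yes. Partition: {1, 6}, {2, 3, 4, 5, 7}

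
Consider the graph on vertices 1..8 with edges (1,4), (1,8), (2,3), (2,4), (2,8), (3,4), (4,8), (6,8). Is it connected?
No, it has 3 components: {1, 2, 3, 4, 6, 8}, {5}, {7}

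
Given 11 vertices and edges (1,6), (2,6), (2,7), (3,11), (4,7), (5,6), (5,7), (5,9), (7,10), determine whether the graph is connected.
No, it has 3 components: {1, 2, 4, 5, 6, 7, 9, 10}, {3, 11}, {8}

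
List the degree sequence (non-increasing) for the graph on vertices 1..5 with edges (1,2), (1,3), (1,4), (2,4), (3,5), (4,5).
[3, 3, 2, 2, 2] (degrees: deg(1)=3, deg(2)=2, deg(3)=2, deg(4)=3, deg(5)=2)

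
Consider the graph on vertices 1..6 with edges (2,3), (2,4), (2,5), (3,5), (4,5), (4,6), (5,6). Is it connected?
No, it has 2 components: {1}, {2, 3, 4, 5, 6}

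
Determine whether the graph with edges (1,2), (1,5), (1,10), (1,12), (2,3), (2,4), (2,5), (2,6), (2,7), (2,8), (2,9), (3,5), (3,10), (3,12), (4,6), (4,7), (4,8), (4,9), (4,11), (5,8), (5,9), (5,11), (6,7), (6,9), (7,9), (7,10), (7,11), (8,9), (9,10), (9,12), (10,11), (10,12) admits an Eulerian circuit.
Yes (the graph is connected and all 12 vertices have even degree)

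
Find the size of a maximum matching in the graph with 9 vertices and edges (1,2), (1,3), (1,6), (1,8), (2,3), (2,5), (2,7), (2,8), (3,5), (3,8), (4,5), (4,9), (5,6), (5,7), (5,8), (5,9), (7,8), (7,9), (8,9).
4 (matching: (2,7), (3,8), (4,9), (5,6); upper bound floor(n/2) = floor(9/2) = 4)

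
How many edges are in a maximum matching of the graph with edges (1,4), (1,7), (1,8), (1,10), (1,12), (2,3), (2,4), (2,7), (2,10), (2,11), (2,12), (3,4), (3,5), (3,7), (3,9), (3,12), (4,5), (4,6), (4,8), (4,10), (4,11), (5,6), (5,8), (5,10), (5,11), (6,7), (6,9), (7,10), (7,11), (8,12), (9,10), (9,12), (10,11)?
6 (matching: (1,8), (2,12), (3,9), (4,11), (5,6), (7,10); upper bound floor(n/2) = floor(12/2) = 6)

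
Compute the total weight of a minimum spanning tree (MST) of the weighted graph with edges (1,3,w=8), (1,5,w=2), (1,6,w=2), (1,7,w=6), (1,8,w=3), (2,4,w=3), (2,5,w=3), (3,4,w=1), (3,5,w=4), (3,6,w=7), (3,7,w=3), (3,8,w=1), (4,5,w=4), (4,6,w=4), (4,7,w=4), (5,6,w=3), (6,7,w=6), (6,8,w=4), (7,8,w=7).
15 (MST edges: (1,5,w=2), (1,6,w=2), (1,8,w=3), (2,5,w=3), (3,4,w=1), (3,7,w=3), (3,8,w=1); sum of weights 2 + 2 + 3 + 3 + 1 + 3 + 1 = 15)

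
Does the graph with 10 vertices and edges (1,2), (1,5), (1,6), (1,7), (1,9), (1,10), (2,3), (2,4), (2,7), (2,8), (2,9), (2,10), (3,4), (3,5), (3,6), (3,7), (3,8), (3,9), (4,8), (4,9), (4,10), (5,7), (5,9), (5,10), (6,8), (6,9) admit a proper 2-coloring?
No (odd cycle of length 3: 6 -> 1 -> 9 -> 6)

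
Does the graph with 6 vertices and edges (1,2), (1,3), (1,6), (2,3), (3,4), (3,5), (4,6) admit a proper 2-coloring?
No (odd cycle of length 3: 2 -> 1 -> 3 -> 2)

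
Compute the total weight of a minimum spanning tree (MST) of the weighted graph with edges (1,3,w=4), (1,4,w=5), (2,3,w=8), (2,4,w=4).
13 (MST edges: (1,3,w=4), (1,4,w=5), (2,4,w=4); sum of weights 4 + 5 + 4 = 13)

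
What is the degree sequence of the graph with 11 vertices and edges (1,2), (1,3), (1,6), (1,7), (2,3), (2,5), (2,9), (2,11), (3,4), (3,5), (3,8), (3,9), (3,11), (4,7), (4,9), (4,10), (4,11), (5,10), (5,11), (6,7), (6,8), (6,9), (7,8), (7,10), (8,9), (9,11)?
[7, 6, 5, 5, 5, 5, 4, 4, 4, 4, 3] (degrees: deg(1)=4, deg(2)=5, deg(3)=7, deg(4)=5, deg(5)=4, deg(6)=4, deg(7)=5, deg(8)=4, deg(9)=6, deg(10)=3, deg(11)=5)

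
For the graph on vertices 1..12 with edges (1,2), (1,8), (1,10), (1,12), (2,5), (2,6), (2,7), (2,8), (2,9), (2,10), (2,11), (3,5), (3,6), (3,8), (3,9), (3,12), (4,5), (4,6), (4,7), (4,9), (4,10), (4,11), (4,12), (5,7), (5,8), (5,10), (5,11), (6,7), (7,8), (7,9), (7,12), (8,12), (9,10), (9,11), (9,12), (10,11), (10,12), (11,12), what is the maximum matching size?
6 (matching: (1,8), (2,10), (3,6), (4,5), (7,9), (11,12); upper bound floor(n/2) = floor(12/2) = 6)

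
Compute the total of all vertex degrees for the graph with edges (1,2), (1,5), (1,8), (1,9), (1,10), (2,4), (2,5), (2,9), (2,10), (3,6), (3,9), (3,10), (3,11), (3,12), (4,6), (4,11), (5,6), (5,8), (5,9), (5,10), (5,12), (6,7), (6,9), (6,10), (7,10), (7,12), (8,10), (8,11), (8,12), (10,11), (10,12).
62 (handshake: sum of degrees = 2|E| = 2 x 31 = 62)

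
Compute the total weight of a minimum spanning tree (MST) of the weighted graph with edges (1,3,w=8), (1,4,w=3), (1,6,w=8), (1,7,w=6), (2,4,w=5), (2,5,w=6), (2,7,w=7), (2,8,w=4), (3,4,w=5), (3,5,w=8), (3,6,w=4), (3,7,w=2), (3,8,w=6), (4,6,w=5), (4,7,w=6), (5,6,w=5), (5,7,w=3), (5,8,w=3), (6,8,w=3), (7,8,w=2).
22 (MST edges: (1,4,w=3), (2,4,w=5), (2,8,w=4), (3,7,w=2), (5,7,w=3), (6,8,w=3), (7,8,w=2); sum of weights 3 + 5 + 4 + 2 + 3 + 3 + 2 = 22)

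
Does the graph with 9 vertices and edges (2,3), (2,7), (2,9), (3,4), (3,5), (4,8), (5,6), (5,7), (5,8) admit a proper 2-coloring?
Yes. Partition: {1, 2, 4, 5}, {3, 6, 7, 8, 9}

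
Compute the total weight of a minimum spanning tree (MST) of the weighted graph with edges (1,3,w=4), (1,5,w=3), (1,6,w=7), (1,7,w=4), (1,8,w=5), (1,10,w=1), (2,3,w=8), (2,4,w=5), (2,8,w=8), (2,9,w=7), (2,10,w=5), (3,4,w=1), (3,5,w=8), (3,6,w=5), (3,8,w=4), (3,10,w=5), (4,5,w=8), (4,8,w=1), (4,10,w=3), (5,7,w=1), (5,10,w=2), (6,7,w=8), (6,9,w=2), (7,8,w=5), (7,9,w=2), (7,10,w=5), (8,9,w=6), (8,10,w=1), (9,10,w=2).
16 (MST edges: (1,10,w=1), (2,4,w=5), (3,4,w=1), (4,8,w=1), (5,7,w=1), (5,10,w=2), (6,9,w=2), (7,9,w=2), (8,10,w=1); sum of weights 1 + 5 + 1 + 1 + 1 + 2 + 2 + 2 + 1 = 16)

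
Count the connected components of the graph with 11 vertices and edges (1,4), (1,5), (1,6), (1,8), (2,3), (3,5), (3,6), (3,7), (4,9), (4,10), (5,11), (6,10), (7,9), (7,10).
1 (components: {1, 2, 3, 4, 5, 6, 7, 8, 9, 10, 11})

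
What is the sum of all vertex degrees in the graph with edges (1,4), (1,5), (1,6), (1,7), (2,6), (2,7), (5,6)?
14 (handshake: sum of degrees = 2|E| = 2 x 7 = 14)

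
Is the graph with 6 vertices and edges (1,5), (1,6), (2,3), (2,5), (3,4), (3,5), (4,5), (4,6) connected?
Yes (BFS from 1 visits [1, 5, 6, 2, 3, 4] — all 6 vertices reached)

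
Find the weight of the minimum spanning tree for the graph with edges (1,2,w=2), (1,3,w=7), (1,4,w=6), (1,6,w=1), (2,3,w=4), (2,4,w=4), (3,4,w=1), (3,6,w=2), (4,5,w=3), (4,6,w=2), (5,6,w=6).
9 (MST edges: (1,2,w=2), (1,6,w=1), (3,4,w=1), (3,6,w=2), (4,5,w=3); sum of weights 2 + 1 + 1 + 2 + 3 = 9)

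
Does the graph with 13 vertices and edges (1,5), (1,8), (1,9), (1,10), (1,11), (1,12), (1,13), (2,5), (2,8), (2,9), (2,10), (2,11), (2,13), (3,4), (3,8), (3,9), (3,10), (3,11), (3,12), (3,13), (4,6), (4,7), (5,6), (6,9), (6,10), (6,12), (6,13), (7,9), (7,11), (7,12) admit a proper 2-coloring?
Yes. Partition: {1, 2, 3, 6, 7}, {4, 5, 8, 9, 10, 11, 12, 13}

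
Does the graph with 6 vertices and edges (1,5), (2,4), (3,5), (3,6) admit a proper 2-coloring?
Yes. Partition: {1, 2, 3}, {4, 5, 6}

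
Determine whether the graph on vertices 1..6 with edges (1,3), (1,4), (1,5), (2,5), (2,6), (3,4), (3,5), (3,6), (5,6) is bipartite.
No (odd cycle of length 3: 3 -> 1 -> 4 -> 3)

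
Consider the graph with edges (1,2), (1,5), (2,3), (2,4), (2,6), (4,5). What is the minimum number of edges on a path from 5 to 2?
2 (path: 5 -> 4 -> 2, 2 edges)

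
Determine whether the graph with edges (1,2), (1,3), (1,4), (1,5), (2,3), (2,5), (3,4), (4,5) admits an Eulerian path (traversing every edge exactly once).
No (4 vertices have odd degree: {2, 3, 4, 5}; Eulerian path requires 0 or 2)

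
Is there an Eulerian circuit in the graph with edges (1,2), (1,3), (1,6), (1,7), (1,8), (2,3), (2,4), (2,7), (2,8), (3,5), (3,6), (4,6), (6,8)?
No (4 vertices have odd degree: {1, 2, 5, 8}; Eulerian circuit requires 0)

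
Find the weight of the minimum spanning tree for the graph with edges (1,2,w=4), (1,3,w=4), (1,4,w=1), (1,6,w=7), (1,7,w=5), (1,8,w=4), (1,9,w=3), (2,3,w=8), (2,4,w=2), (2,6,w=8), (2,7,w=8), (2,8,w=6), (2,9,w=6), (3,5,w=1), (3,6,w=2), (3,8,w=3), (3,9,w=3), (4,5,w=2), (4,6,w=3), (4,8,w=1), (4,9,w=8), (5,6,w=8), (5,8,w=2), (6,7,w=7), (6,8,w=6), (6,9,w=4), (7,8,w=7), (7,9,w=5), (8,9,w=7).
17 (MST edges: (1,4,w=1), (1,7,w=5), (1,9,w=3), (2,4,w=2), (3,5,w=1), (3,6,w=2), (4,5,w=2), (4,8,w=1); sum of weights 1 + 5 + 3 + 2 + 1 + 2 + 2 + 1 = 17)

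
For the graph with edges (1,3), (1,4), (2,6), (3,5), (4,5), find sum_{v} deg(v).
10 (handshake: sum of degrees = 2|E| = 2 x 5 = 10)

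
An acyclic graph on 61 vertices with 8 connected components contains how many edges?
53 (Each of the 8 component trees on V_i vertices has V_i - 1 edges; summing gives V - C = 61 - 8 = 53)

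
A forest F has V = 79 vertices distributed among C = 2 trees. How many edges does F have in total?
77 (Each of the 2 component trees on V_i vertices has V_i - 1 edges; summing gives V - C = 79 - 2 = 77)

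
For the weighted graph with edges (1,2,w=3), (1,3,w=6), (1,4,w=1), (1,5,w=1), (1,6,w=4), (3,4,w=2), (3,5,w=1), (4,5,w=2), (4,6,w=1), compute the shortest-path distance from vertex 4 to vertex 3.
2 (path: 4 -> 3; weights 2 = 2)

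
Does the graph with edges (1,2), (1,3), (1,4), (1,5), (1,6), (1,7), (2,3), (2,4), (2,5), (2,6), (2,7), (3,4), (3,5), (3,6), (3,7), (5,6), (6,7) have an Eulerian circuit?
No (2 vertices have odd degree: {4, 6}; Eulerian circuit requires 0)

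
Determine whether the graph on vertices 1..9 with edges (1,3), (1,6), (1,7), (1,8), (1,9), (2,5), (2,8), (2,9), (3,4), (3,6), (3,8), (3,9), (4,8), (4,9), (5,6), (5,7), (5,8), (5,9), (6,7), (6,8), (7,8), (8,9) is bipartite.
No (odd cycle of length 3: 8 -> 1 -> 6 -> 8)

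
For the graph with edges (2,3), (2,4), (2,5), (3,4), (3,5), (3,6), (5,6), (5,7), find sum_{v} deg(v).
16 (handshake: sum of degrees = 2|E| = 2 x 8 = 16)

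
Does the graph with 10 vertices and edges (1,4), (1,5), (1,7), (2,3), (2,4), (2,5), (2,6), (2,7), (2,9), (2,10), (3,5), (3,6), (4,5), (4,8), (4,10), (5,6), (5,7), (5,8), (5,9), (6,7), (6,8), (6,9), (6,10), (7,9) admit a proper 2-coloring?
No (odd cycle of length 3: 4 -> 1 -> 5 -> 4)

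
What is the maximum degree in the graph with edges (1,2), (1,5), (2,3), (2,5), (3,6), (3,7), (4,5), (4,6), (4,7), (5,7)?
4 (attained at vertex 5)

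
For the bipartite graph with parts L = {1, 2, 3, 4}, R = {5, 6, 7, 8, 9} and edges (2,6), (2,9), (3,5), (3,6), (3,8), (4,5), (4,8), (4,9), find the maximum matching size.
3 (matching: (2,9), (3,6), (4,8); upper bound min(|L|,|R|) = min(4,5) = 4)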